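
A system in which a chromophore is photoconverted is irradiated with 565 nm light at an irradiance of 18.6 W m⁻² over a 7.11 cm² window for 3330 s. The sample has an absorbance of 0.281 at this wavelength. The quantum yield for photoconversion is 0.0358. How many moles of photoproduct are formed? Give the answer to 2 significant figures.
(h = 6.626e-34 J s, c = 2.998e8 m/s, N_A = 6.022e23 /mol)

3.5e-6 mol

Photon energy at 565 nm: hc/λ = (6.626e-34)(2.998e8)/(565e-9) = 3.516e-19 J.
Energy delivered: (18.6 W m⁻²)(7.11e-4 m²)(3330 s) = 44.04 J.
Photons incident: 44.04 / 3.516e-19 = 1.253e20, i.e. 1.253e20/6.022e23 = 2.081e-4 mol.
Fraction absorbed: 1 − 10^(−0.281) = 0.4764.
Photons absorbed: 0.4764 × 2.081e-4 = 9.914e-5 mol.
Product: Φ × n_abs = 0.0358 × 9.914e-5 = 3.549e-6 mol.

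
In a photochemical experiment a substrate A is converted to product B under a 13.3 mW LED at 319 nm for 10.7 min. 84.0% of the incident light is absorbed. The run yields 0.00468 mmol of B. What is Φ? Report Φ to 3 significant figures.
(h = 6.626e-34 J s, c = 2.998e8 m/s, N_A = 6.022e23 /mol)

Product: 0.00468 mmol = 4.68e-6 mol.
Photon energy at 319 nm: hc/λ = (6.626e-34)(2.998e8)/(319e-9) = 6.227e-19 J.
Energy delivered: (13.3 mW)(642 s) = 8.539 J.
Photons incident: 8.539 / 6.227e-19 = 1.371e19, i.e. 1.371e19/6.022e23 = 2.277e-5 mol.
Photons absorbed: 0.840 × 2.277e-5 = 1.913e-5 mol.
Φ = 4.68e-6 mol / 1.913e-5 mol photons = 0.245.

Φ = 0.245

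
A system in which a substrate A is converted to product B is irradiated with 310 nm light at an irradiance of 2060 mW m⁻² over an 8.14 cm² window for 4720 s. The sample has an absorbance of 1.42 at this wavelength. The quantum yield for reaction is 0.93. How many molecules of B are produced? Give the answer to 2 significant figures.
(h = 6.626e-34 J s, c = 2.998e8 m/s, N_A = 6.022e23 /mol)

Photon energy at 310 nm: hc/λ = (6.626e-34)(2.998e8)/(310e-9) = 6.408e-19 J.
Energy delivered: (2060 mW m⁻²)(8.14e-4 m²)(4720 s) = 7.915 J.
Photons incident: 7.915 / 6.408e-19 = 1.235e19, i.e. 1.235e19/6.022e23 = 2.051e-5 mol.
Fraction absorbed: 1 − 10^(−1.42) = 0.9620.
Photons absorbed: 0.9620 × 2.051e-5 = 1.973e-5 mol.
Product: Φ × n_abs = 0.93 × 1.973e-5 = 1.835e-5 mol.
As a count: 1.835e-5 × 6.022e23 = 1.1e19.

1.1e19 molecules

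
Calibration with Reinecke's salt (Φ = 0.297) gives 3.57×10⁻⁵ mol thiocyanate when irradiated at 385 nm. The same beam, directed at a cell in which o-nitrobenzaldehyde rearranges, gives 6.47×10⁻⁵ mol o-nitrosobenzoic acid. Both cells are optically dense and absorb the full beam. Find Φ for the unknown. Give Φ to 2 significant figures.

Photons absorbed by the actinometer: 3.57×10⁻⁵ / 0.297 = 1.202×10⁻⁴ mol.
Φ(unknown) = 6.47×10⁻⁵ / 1.202×10⁻⁴ = 0.54.

Φ = 0.54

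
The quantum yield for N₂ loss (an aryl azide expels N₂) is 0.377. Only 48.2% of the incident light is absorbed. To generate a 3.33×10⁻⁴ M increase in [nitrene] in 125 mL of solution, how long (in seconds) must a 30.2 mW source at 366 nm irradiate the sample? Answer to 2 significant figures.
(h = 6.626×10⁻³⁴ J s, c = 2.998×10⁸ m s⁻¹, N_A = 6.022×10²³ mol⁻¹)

Product: (3.33×10⁻⁴ M)(0.125 L) = 4.163×10⁻⁵ mol.
Photons that must be absorbed: 4.163×10⁻⁵ / 0.377 = 1.104×10⁻⁴ mol.
Incident photons needed: 1.104×10⁻⁴ / 0.482 = 2.290×10⁻⁴ mol.
Photon energy: hc/λ = 5.428×10⁻¹⁹ J; per mole, 3.269×10⁵ J mol⁻¹.
Energy required: 2.290×10⁻⁴ × 3.269×10⁵ = 74.86 J.
Time: 74.86 J / 0.0302 W = 2500 s.

t ≈ 2500 s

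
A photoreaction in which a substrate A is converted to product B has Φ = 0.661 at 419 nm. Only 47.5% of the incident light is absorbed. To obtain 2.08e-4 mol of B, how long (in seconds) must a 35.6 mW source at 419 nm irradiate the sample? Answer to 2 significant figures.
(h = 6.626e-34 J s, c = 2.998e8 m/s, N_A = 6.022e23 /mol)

t ≈ 5300 s

Photons that must be absorbed: 2.08e-4 / 0.661 = 3.147e-4 mol.
Incident photons needed: 3.147e-4 / 0.475 = 6.625e-4 mol.
Photon energy: hc/λ = 4.741e-19 J; per mole, 2.855e5 J mol⁻¹.
Energy required: 6.625e-4 × 2.855e5 = 189.1 J.
Time: 189.1 J / 0.0356 W = 5300 s.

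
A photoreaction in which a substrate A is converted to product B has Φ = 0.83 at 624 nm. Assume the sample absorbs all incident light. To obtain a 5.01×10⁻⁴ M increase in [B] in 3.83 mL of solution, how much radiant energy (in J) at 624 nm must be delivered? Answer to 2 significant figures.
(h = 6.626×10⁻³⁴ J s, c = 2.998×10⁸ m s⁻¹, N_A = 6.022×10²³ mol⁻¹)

Product: (5.01×10⁻⁴ M)(0.00383 L) = 1.919×10⁻⁶ mol.
Photons that must be absorbed: 1.919×10⁻⁶ / 0.83 = 2.312×10⁻⁶ mol.
Photon energy: hc/λ = 3.183×10⁻¹⁹ J; per mole, 1.917×10⁵ J mol⁻¹.
Energy required: 2.312×10⁻⁶ × 1.917×10⁵ = 0.44 J.

0.44 J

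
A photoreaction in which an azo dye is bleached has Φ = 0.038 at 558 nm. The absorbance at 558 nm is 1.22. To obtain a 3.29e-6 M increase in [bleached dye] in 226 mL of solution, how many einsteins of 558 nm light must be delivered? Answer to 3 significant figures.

Product: (3.29e-6 M)(0.226 L) = 7.435e-7 mol.
Photons that must be absorbed: 7.435e-7 / 0.038 = 1.957e-5 mol.
Fraction absorbed: 1 − 10^(−1.22) = 0.9397.
Incident photons needed: 1.957e-5 / 0.9397 = 2.083e-5 mol.

2.08e-5 einstein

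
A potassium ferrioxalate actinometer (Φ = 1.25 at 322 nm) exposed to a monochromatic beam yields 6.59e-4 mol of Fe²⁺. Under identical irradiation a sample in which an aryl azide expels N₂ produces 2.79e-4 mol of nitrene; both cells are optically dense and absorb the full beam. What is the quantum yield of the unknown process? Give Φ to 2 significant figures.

Photons absorbed by the actinometer: 6.59e-4 / 1.25 = 5.272e-4 mol.
Φ(unknown) = 2.79e-4 / 5.272e-4 = 0.53.

Φ = 0.53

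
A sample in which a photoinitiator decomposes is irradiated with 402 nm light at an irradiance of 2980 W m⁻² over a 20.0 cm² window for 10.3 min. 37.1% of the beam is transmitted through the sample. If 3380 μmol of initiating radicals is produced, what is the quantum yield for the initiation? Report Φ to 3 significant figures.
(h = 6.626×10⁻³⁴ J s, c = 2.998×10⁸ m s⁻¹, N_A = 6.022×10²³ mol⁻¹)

Φ = 0.434

Product: 3380 μmol = 0.00338 mol.
Photon energy at 402 nm: hc/λ = (6.626×10⁻³⁴)(2.998×10⁸)/(402×10⁻⁹) = 4.941×10⁻¹⁹ J.
Energy delivered: (2980 W m⁻²)(20.0×10⁻⁴ m²)(618 s) = 3683 J.
Photons incident: 3683 / 4.941×10⁻¹⁹ = 7.454×10²¹, i.e. 7.454×10²¹/6.022×10²³ = 0.01238 mol.
Fraction absorbed: 1 − 37.1/100 = 0.6290.
Photons absorbed: 0.6290 × 0.01238 = 0.007787 mol.
Φ = 0.00338 mol / 0.007787 mol photons = 0.434.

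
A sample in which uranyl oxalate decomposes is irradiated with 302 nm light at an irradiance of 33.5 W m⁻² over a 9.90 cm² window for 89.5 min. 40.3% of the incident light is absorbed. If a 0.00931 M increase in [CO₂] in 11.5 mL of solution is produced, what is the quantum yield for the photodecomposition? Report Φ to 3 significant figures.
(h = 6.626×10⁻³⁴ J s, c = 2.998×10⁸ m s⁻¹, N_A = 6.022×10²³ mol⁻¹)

Φ = 0.591

Product: (0.00931 M)(0.0115 L) = 1.071×10⁻⁴ mol.
Photon energy at 302 nm: hc/λ = (6.626×10⁻³⁴)(2.998×10⁸)/(302×10⁻⁹) = 6.578×10⁻¹⁹ J.
Energy delivered: (33.5 W m⁻²)(9.90×10⁻⁴ m²)(5370 s) = 178.1 J.
Photons incident: 178.1 / 6.578×10⁻¹⁹ = 2.708×10²⁰, i.e. 2.708×10²⁰/6.022×10²³ = 4.497×10⁻⁴ mol.
Photons absorbed: 0.403 × 4.497×10⁻⁴ = 1.812×10⁻⁴ mol.
Φ = 1.071×10⁻⁴ mol / 1.812×10⁻⁴ mol photons = 0.591.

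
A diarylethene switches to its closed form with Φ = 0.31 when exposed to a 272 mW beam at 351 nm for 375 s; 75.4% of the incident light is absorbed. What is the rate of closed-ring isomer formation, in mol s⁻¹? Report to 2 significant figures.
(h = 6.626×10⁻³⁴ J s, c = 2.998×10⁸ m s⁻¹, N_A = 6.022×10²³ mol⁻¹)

1.9×10⁻⁷ mol s⁻¹

Photon energy at 351 nm: hc/λ = (6.626×10⁻³⁴)(2.998×10⁸)/(351×10⁻⁹) = 5.659×10⁻¹⁹ J.
Energy delivered: (272 mW)(375 s) = 102.0 J.
Photons incident: 102.0 / 5.659×10⁻¹⁹ = 1.802×10²⁰, i.e. 1.802×10²⁰/6.022×10²³ = 2.992×10⁻⁴ mol.
Photons absorbed: 0.754 × 2.992×10⁻⁴ = 2.256×10⁻⁴ mol.
Product formed: 0.31 × 2.256×10⁻⁴ = 6.994×10⁻⁵ mol.
Rate: 6.994×10⁻⁵ / 375 s = 1.9×10⁻⁷ mol s⁻¹.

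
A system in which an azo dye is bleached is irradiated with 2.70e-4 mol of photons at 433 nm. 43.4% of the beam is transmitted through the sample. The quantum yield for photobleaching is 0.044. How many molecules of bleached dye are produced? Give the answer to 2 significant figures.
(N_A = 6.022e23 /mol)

Fraction absorbed: 1 − 43.4/100 = 0.5660.
Photons absorbed: 0.5660 × 2.70e-4 = 1.528e-4 mol.
Product: Φ × n_abs = 0.044 × 1.528e-4 = 6.723e-6 mol.
As a count: 6.723e-6 × 6.022e23 = 4.0e18.

4.0e18 molecules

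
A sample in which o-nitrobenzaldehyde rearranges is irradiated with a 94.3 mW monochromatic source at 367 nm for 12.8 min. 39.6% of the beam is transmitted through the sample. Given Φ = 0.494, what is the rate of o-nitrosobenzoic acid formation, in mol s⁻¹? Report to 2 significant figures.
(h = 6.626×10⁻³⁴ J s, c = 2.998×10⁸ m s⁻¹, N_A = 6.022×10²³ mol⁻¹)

Photon energy at 367 nm: hc/λ = (6.626×10⁻³⁴)(2.998×10⁸)/(367×10⁻⁹) = 5.413×10⁻¹⁹ J.
Energy delivered: (94.3 mW)(768 s) = 72.42 J.
Photons incident: 72.42 / 5.413×10⁻¹⁹ = 1.338×10²⁰, i.e. 1.338×10²⁰/6.022×10²³ = 2.222×10⁻⁴ mol.
Fraction absorbed: 1 − 39.6/100 = 0.6040.
Photons absorbed: 0.6040 × 2.222×10⁻⁴ = 1.342×10⁻⁴ mol.
Product formed: 0.494 × 1.342×10⁻⁴ = 6.629×10⁻⁵ mol.
Rate: 6.629×10⁻⁵ / 768 s = 8.6×10⁻⁸ mol s⁻¹.

8.6×10⁻⁸ mol s⁻¹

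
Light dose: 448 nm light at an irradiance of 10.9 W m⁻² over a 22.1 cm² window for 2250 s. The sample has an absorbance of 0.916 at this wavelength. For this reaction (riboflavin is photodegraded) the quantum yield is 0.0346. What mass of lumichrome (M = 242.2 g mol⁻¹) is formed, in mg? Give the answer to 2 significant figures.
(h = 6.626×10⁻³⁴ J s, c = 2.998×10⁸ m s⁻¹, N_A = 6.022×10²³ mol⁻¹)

1.5 mg

Photon energy at 448 nm: hc/λ = (6.626×10⁻³⁴)(2.998×10⁸)/(448×10⁻⁹) = 4.434×10⁻¹⁹ J.
Energy delivered: (10.9 W m⁻²)(22.1×10⁻⁴ m²)(2250 s) = 54.20 J.
Photons incident: 54.20 / 4.434×10⁻¹⁹ = 1.222×10²⁰, i.e. 1.222×10²⁰/6.022×10²³ = 2.029×10⁻⁴ mol.
Fraction absorbed: 1 − 10^(−0.916) = 0.8787.
Photons absorbed: 0.8787 × 2.029×10⁻⁴ = 1.783×10⁻⁴ mol.
Product: Φ × n_abs = 0.0346 × 1.783×10⁻⁴ = 6.169×10⁻⁶ mol.
Mass: 6.169×10⁻⁶ × 242.2 = 0.001494 g = 1.5 mg.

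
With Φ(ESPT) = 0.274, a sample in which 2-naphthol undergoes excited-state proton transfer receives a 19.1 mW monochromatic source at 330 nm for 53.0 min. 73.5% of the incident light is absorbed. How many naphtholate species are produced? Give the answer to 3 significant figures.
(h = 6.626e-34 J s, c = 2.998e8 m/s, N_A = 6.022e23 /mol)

Photon energy at 330 nm: hc/λ = (6.626e-34)(2.998e8)/(330e-9) = 6.020e-19 J.
Energy delivered: (19.1 mW)(3180 s) = 60.74 J.
Photons incident: 60.74 / 6.020e-19 = 1.009e20, i.e. 1.009e20/6.022e23 = 1.676e-4 mol.
Photons absorbed: 0.735 × 1.676e-4 = 1.232e-4 mol.
Product: Φ × n_abs = 0.274 × 1.232e-4 = 3.376e-5 mol.
As a count: 3.376e-5 × 6.022e23 = 2.03e19.

2.03e19 species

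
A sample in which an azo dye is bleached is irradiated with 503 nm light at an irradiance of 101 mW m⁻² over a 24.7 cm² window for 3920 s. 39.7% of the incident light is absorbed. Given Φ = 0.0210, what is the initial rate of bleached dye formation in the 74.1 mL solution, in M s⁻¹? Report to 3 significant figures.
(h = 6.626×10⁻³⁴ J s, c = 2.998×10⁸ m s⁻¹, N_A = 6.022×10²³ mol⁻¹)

Photon energy at 503 nm: hc/λ = (6.626×10⁻³⁴)(2.998×10⁸)/(503×10⁻⁹) = 3.949×10⁻¹⁹ J.
Energy delivered: (101 mW m⁻²)(24.7×10⁻⁴ m²)(3920 s) = 0.9779 J.
Photons incident: 0.9779 / 3.949×10⁻¹⁹ = 2.476×10¹⁸, i.e. 2.476×10¹⁸/6.022×10²³ = 4.112×10⁻⁶ mol.
Photons absorbed: 0.397 × 4.112×10⁻⁶ = 1.632×10⁻⁶ mol.
Product formed: 0.0210 × 1.632×10⁻⁶ = 3.427×10⁻⁸ mol.
Rate: 3.427×10⁻⁸ mol / (3920 s × 0.0741 L) = 1.18×10⁻¹⁰ M s⁻¹.

1.18×10⁻¹⁰ M s⁻¹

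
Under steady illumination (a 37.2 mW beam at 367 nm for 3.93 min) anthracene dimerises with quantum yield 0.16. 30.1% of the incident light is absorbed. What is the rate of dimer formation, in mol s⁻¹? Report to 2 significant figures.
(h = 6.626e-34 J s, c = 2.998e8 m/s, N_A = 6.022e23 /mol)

Photon energy at 367 nm: hc/λ = (6.626e-34)(2.998e8)/(367e-9) = 5.413e-19 J.
Energy delivered: (37.2 mW)(235.8 s) = 8.772 J.
Photons incident: 8.772 / 5.413e-19 = 1.621e19, i.e. 1.621e19/6.022e23 = 2.692e-5 mol.
Photons absorbed: 0.301 × 2.692e-5 = 8.103e-6 mol.
Product formed: 0.16 × 8.103e-6 = 1.296e-6 mol.
Rate: 1.296e-6 / 235.8 s = 5.5e-9 mol s⁻¹.

5.5e-9 mol s⁻¹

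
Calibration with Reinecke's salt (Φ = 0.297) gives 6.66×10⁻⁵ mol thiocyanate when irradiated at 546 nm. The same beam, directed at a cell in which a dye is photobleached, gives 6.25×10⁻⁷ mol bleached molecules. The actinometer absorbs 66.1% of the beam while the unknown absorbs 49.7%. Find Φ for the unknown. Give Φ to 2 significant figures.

Photons absorbed by the actinometer: 6.66×10⁻⁵ / 0.297 = 2.242×10⁻⁴ mol.
Incident flux: 2.242×10⁻⁴ / 0.661 = 3.392×10⁻⁴ einstein.
Absorbed by unknown: 0.497 × 3.392×10⁻⁴ = 1.686×10⁻⁴ mol.
Φ(unknown) = 6.25×10⁻⁷ / 1.686×10⁻⁴ = 0.0037.

Φ = 0.0037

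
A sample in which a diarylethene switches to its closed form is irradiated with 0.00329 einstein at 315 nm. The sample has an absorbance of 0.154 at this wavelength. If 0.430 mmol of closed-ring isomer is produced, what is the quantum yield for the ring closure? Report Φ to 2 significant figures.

Φ = 0.44

Product: 0.430 mmol = 4.30e-4 mol.
Fraction absorbed: 1 − 10^(−0.154) = 0.2985.
Photons absorbed: 0.2985 × 0.00329 = 9.821e-4 mol.
Φ = 4.30e-4 mol / 9.821e-4 mol photons = 0.44.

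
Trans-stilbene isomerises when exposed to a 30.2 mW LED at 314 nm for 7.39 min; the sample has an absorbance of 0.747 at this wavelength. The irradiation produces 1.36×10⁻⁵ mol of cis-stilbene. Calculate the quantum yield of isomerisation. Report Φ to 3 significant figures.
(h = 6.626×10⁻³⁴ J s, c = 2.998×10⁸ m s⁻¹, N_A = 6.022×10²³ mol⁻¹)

Φ = 0.471

Photon energy at 314 nm: hc/λ = (6.626×10⁻³⁴)(2.998×10⁸)/(314×10⁻⁹) = 6.326×10⁻¹⁹ J.
Energy delivered: (30.2 mW)(443.4 s) = 13.39 J.
Photons incident: 13.39 / 6.326×10⁻¹⁹ = 2.117×10¹⁹, i.e. 2.117×10¹⁹/6.022×10²³ = 3.515×10⁻⁵ mol.
Fraction absorbed: 1 − 10^(−0.747) = 0.8209.
Photons absorbed: 0.8209 × 3.515×10⁻⁵ = 2.885×10⁻⁵ mol.
Φ = 1.36×10⁻⁵ mol / 2.885×10⁻⁵ mol photons = 0.471.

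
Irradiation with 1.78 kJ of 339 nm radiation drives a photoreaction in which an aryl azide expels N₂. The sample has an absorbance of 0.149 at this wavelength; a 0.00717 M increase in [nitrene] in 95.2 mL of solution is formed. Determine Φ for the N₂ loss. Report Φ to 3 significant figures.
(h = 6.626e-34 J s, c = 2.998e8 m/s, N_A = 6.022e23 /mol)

Φ = 0.466

Product: (0.00717 M)(0.0952 L) = 6.826e-4 mol.
Photon energy at 339 nm: hc/λ = (6.626e-34)(2.998e8)/(339e-9) = 5.860e-19 J.
Incident energy: 1.78 kJ = 1780 J.
Photons incident: 1780 / 5.860e-19 = 3.038e21, i.e. 3.038e21/6.022e23 = 0.005045 mol.
Fraction absorbed: 1 − 10^(−0.149) = 0.2904.
Photons absorbed: 0.2904 × 0.005045 = 0.001465 mol.
Φ = 6.826e-4 mol / 0.001465 mol photons = 0.466.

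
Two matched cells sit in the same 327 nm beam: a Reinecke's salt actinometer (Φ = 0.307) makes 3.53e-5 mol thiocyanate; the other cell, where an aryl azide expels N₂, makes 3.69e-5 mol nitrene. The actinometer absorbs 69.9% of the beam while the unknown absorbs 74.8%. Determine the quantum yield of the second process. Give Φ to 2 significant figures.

Φ = 0.30

Photons absorbed by the actinometer: 3.53e-5 / 0.307 = 1.150e-4 mol.
Incident flux: 1.150e-4 / 0.699 = 1.645e-4 einstein.
Absorbed by unknown: 0.748 × 1.645e-4 = 1.230e-4 mol.
Φ(unknown) = 3.69e-5 / 1.230e-4 = 0.30.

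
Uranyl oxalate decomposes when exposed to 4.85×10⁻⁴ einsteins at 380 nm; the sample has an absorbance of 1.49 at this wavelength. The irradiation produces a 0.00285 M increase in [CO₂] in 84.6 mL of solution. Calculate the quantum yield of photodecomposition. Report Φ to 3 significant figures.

Φ = 0.514

Product: (0.00285 M)(0.0846 L) = 2.411×10⁻⁴ mol.
Fraction absorbed: 1 − 10^(−1.49) = 0.9676.
Photons absorbed: 0.9676 × 4.85×10⁻⁴ = 4.693×10⁻⁴ mol.
Φ = 2.411×10⁻⁴ mol / 4.693×10⁻⁴ mol photons = 0.514.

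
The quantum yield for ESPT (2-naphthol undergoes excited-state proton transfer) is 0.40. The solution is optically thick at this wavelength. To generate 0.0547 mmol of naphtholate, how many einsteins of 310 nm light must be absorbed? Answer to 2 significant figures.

Product: 0.0547 mmol = 5.47×10⁻⁵ mol.
Photons that must be absorbed: 5.47×10⁻⁵ / 0.40 = 1.368×10⁻⁴ mol.

1.4×10⁻⁴ einstein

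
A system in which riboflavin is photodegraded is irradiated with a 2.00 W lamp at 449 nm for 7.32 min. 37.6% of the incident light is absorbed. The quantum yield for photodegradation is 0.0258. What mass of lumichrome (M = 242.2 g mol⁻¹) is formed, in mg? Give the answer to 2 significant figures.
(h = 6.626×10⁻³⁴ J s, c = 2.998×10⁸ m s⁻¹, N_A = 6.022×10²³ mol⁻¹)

Photon energy at 449 nm: hc/λ = (6.626×10⁻³⁴)(2.998×10⁸)/(449×10⁻⁹) = 4.424×10⁻¹⁹ J.
Energy delivered: (2.00 W)(439.2 s) = 878.4 J.
Photons incident: 878.4 / 4.424×10⁻¹⁹ = 1.986×10²¹, i.e. 1.986×10²¹/6.022×10²³ = 0.003298 mol.
Photons absorbed: 0.376 × 0.003298 = 0.001240 mol.
Product: Φ × n_abs = 0.0258 × 0.001240 = 3.199×10⁻⁵ mol.
Mass: 3.199×10⁻⁵ × 242.2 = 0.007748 g = 7.7 mg.

7.7 mg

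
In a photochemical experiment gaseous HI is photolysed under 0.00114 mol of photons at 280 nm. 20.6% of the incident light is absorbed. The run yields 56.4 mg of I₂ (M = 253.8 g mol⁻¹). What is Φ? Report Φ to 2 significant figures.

Product: 56.4 mg / 253.8 g mol⁻¹ = 2.222×10⁻⁴ mol.
Photons absorbed: 0.206 × 0.00114 = 2.348×10⁻⁴ mol.
Φ = 2.222×10⁻⁴ mol / 2.348×10⁻⁴ mol photons = 0.95.

Φ = 0.95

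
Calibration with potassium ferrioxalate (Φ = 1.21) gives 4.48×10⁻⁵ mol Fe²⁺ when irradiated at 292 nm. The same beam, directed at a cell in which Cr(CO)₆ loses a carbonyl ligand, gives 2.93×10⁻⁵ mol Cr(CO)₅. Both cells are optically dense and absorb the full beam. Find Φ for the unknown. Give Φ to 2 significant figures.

Φ = 0.79

Photons absorbed by the actinometer: 4.48×10⁻⁵ / 1.21 = 3.702×10⁻⁵ mol.
Φ(unknown) = 2.93×10⁻⁵ / 3.702×10⁻⁵ = 0.79.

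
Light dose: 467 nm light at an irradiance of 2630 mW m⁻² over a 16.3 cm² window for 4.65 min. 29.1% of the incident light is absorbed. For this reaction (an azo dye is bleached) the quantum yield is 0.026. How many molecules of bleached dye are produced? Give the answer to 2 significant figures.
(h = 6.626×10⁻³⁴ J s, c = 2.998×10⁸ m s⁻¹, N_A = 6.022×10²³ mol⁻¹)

Photon energy at 467 nm: hc/λ = (6.626×10⁻³⁴)(2.998×10⁸)/(467×10⁻⁹) = 4.254×10⁻¹⁹ J.
Energy delivered: (2630 mW m⁻²)(16.3×10⁻⁴ m²)(279 s) = 1.196 J.
Photons incident: 1.196 / 4.254×10⁻¹⁹ = 2.811×10¹⁸, i.e. 2.811×10¹⁸/6.022×10²³ = 4.668×10⁻⁶ mol.
Photons absorbed: 0.291 × 4.668×10⁻⁶ = 1.358×10⁻⁶ mol.
Product: Φ × n_abs = 0.026 × 1.358×10⁻⁶ = 3.531×10⁻⁸ mol.
As a count: 3.531×10⁻⁸ × 6.022×10²³ = 2.1×10¹⁶.

2.1×10¹⁶ molecules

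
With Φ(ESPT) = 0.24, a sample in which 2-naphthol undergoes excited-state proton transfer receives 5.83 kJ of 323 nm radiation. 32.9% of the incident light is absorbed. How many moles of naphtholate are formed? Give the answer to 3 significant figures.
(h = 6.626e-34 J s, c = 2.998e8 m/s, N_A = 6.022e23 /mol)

Photon energy at 323 nm: hc/λ = (6.626e-34)(2.998e8)/(323e-9) = 6.150e-19 J.
Incident energy: 5.83 kJ = 5830 J.
Photons incident: 5830 / 6.150e-19 = 9.480e21, i.e. 9.480e21/6.022e23 = 0.01574 mol.
Photons absorbed: 0.329 × 0.01574 = 0.005178 mol.
Product: Φ × n_abs = 0.24 × 0.005178 = 0.001243 mol.

0.00124 mol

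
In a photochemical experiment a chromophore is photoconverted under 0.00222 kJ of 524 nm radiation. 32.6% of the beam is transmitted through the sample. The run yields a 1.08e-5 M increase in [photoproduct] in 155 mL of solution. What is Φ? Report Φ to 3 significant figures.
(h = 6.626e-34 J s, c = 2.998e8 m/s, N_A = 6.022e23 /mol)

Product: (1.08e-5 M)(0.155 L) = 1.674e-6 mol.
Photon energy at 524 nm: hc/λ = (6.626e-34)(2.998e8)/(524e-9) = 3.791e-19 J.
Incident energy: 0.00222 kJ = 2.22 J.
Photons incident: 2.22 / 3.791e-19 = 5.856e18, i.e. 5.856e18/6.022e23 = 9.724e-6 mol.
Fraction absorbed: 1 − 32.6/100 = 0.6740.
Photons absorbed: 0.6740 × 9.724e-6 = 6.554e-6 mol.
Φ = 1.674e-6 mol / 6.554e-6 mol photons = 0.255.

Φ = 0.255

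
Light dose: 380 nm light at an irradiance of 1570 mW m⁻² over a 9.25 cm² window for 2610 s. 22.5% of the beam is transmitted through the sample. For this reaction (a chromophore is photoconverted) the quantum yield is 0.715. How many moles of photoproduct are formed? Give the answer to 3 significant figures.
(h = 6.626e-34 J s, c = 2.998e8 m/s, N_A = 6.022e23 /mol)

Photon energy at 380 nm: hc/λ = (6.626e-34)(2.998e8)/(380e-9) = 5.228e-19 J.
Energy delivered: (1570 mW m⁻²)(9.25e-4 m²)(2610 s) = 3.790 J.
Photons incident: 3.790 / 5.228e-19 = 7.249e18, i.e. 7.249e18/6.022e23 = 1.204e-5 mol.
Fraction absorbed: 1 − 22.5/100 = 0.7750.
Photons absorbed: 0.7750 × 1.204e-5 = 9.331e-6 mol.
Product: Φ × n_abs = 0.715 × 9.331e-6 = 6.672e-6 mol.

6.67e-6 mol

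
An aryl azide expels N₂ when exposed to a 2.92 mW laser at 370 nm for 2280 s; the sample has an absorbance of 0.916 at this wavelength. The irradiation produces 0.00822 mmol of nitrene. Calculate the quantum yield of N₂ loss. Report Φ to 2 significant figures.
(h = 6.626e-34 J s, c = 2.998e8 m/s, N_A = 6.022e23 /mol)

Product: 0.00822 mmol = 8.22e-6 mol.
Photon energy at 370 nm: hc/λ = (6.626e-34)(2.998e8)/(370e-9) = 5.369e-19 J.
Energy delivered: (2.92 mW)(2280 s) = 6.658 J.
Photons incident: 6.658 / 5.369e-19 = 1.240e19, i.e. 1.240e19/6.022e23 = 2.059e-5 mol.
Fraction absorbed: 1 − 10^(−0.916) = 0.8787.
Photons absorbed: 0.8787 × 2.059e-5 = 1.809e-5 mol.
Φ = 8.22e-6 mol / 1.809e-5 mol photons = 0.45.

Φ = 0.45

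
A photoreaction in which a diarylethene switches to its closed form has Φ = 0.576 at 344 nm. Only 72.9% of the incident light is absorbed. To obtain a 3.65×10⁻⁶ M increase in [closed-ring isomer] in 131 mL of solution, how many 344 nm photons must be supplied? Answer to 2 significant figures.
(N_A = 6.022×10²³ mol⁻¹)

Product: (3.65×10⁻⁶ M)(0.131 L) = 4.782×10⁻⁷ mol.
Photons that must be absorbed: 4.782×10⁻⁷ / 0.576 = 8.302×10⁻⁷ mol.
Incident photons needed: 8.302×10⁻⁷ / 0.729 = 1.139×10⁻⁶ mol.
Photon count: 1.139×10⁻⁶ × 6.022×10²³ = 6.9×10¹⁷.

6.9×10¹⁷ photons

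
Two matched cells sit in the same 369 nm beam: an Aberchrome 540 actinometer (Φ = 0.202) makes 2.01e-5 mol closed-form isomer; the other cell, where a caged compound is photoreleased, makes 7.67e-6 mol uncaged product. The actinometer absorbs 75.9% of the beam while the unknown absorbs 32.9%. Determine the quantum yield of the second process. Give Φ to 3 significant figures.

Φ = 0.178

Photons absorbed by the actinometer: 2.01e-5 / 0.202 = 9.950e-5 mol.
Incident flux: 9.950e-5 / 0.759 = 1.311e-4 einstein.
Absorbed by unknown: 0.329 × 1.311e-4 = 4.313e-5 mol.
Φ(unknown) = 7.67e-6 / 4.313e-5 = 0.178.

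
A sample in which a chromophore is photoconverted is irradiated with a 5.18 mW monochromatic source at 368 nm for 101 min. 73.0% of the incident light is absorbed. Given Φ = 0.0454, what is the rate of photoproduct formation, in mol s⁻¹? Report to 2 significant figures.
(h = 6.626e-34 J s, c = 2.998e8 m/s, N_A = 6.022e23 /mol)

5.3e-10 mol s⁻¹

Photon energy at 368 nm: hc/λ = (6.626e-34)(2.998e8)/(368e-9) = 5.398e-19 J.
Energy delivered: (5.18 mW)(6060 s) = 31.39 J.
Photons incident: 31.39 / 5.398e-19 = 5.815e19, i.e. 5.815e19/6.022e23 = 9.656e-5 mol.
Photons absorbed: 0.730 × 9.656e-5 = 7.049e-5 mol.
Product formed: 0.0454 × 7.049e-5 = 3.200e-6 mol.
Rate: 3.200e-6 / 6060 s = 5.3e-10 mol s⁻¹.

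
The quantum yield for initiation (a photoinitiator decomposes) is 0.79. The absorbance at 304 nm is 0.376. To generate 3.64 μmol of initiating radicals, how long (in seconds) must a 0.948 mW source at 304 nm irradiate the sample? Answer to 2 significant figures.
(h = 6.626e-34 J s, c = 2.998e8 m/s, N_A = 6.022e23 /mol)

Product: 3.64 μmol = 3.64e-6 mol.
Photons that must be absorbed: 3.64e-6 / 0.79 = 4.608e-6 mol.
Fraction absorbed: 1 − 10^(−0.376) = 0.5793.
Incident photons needed: 4.608e-6 / 0.5793 = 7.954e-6 mol.
Photon energy: hc/λ = 6.534e-19 J; per mole, 3.935e5 J mol⁻¹.
Energy required: 7.954e-6 × 3.935e5 = 3.130 J.
Time: 3.130 J / 0.000948 W = 3300 s.

t ≈ 3300 s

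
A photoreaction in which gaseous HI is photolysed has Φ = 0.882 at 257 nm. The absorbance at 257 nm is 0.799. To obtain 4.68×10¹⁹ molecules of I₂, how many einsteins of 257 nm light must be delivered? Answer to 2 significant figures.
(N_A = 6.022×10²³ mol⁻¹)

Product: 4.68×10¹⁹ / 6.022×10²³ = 7.772×10⁻⁵ mol.
Photons that must be absorbed: 7.772×10⁻⁵ / 0.882 = 8.812×10⁻⁵ mol.
Fraction absorbed: 1 − 10^(−0.799) = 0.8411.
Incident photons needed: 8.812×10⁻⁵ / 0.8411 = 1.048×10⁻⁴ mol.

1.0×10⁻⁴ einstein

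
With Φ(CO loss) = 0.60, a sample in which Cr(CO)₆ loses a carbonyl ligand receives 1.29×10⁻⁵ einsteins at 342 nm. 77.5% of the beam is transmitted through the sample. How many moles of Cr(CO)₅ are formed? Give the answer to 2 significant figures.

Fraction absorbed: 1 − 77.5/100 = 0.2250.
Photons absorbed: 0.2250 × 1.29×10⁻⁵ = 2.903×10⁻⁶ mol.
Product: Φ × n_abs = 0.60 × 2.903×10⁻⁶ = 1.742×10⁻⁶ mol.

1.7×10⁻⁶ mol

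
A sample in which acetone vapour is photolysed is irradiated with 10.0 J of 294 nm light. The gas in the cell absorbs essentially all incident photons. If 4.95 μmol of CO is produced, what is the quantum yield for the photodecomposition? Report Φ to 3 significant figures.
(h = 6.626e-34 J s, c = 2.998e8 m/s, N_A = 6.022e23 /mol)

Φ = 0.201

Product: 4.95 μmol = 4.95e-6 mol.
Photon energy at 294 nm: hc/λ = (6.626e-34)(2.998e8)/(294e-9) = 6.757e-19 J.
Photons incident: 10.0 / 6.757e-19 = 1.480e19, i.e. 1.480e19/6.022e23 = 2.458e-5 mol.
Φ = 4.95e-6 mol / 2.458e-5 mol photons = 0.201.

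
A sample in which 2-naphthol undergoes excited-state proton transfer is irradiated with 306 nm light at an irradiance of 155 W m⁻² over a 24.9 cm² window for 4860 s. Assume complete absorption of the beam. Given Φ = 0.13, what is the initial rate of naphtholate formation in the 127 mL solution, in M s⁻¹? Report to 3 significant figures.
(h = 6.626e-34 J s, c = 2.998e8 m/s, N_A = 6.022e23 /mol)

1.01e-6 M s⁻¹

Photon energy at 306 nm: hc/λ = (6.626e-34)(2.998e8)/(306e-9) = 6.492e-19 J.
Energy delivered: (155 W m⁻²)(24.9e-4 m²)(4860 s) = 1876 J.
Photons incident: 1876 / 6.492e-19 = 2.890e21, i.e. 2.890e21/6.022e23 = 0.004799 mol.
Product formed: 0.13 × 0.004799 = 6.239e-4 mol.
Rate: 6.239e-4 mol / (4860 s × 0.127 L) = 1.01e-6 M s⁻¹.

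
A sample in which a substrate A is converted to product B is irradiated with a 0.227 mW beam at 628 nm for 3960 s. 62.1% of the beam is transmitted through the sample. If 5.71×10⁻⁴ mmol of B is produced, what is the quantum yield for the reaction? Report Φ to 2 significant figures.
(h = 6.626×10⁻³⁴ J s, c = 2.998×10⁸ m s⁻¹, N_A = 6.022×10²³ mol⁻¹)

Φ = 0.32

Product: 5.71×10⁻⁴ mmol = 5.71×10⁻⁷ mol.
Photon energy at 628 nm: hc/λ = (6.626×10⁻³⁴)(2.998×10⁸)/(628×10⁻⁹) = 3.163×10⁻¹⁹ J.
Energy delivered: (0.227 mW)(3960 s) = 0.8989 J.
Photons incident: 0.8989 / 3.163×10⁻¹⁹ = 2.842×10¹⁸, i.e. 2.842×10¹⁸/6.022×10²³ = 4.719×10⁻⁶ mol.
Fraction absorbed: 1 − 62.1/100 = 0.3790.
Photons absorbed: 0.3790 × 4.719×10⁻⁶ = 1.789×10⁻⁶ mol.
Φ = 5.71×10⁻⁷ mol / 1.789×10⁻⁶ mol photons = 0.32.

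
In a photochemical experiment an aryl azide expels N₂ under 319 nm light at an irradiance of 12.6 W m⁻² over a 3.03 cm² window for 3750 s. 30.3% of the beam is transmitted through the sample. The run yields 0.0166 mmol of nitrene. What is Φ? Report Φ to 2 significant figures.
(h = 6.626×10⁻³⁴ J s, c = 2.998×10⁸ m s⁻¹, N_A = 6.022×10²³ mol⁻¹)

Φ = 0.62

Product: 0.0166 mmol = 1.66×10⁻⁵ mol.
Photon energy at 319 nm: hc/λ = (6.626×10⁻³⁴)(2.998×10⁸)/(319×10⁻⁹) = 6.227×10⁻¹⁹ J.
Energy delivered: (12.6 W m⁻²)(3.03×10⁻⁴ m²)(3750 s) = 14.32 J.
Photons incident: 14.32 / 6.227×10⁻¹⁹ = 2.300×10¹⁹, i.e. 2.300×10¹⁹/6.022×10²³ = 3.819×10⁻⁵ mol.
Fraction absorbed: 1 − 30.3/100 = 0.6970.
Photons absorbed: 0.6970 × 3.819×10⁻⁵ = 2.662×10⁻⁵ mol.
Φ = 1.66×10⁻⁵ mol / 2.662×10⁻⁵ mol photons = 0.62.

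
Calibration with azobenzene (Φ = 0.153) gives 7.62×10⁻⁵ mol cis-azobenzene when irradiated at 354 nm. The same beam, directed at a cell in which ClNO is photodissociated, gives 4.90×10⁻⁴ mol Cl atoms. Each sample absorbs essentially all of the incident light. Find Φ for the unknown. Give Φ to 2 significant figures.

Φ = 0.98

Photons absorbed by the actinometer: 7.62×10⁻⁵ / 0.153 = 4.980×10⁻⁴ mol.
Φ(unknown) = 4.90×10⁻⁴ / 4.980×10⁻⁴ = 0.98.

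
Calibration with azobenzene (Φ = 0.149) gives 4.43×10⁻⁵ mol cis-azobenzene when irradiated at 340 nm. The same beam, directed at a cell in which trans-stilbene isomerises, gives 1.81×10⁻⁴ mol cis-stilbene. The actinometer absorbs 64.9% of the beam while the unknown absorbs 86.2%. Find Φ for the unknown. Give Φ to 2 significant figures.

Photons absorbed by the actinometer: 4.43×10⁻⁵ / 0.149 = 2.973×10⁻⁴ mol.
Incident flux: 2.973×10⁻⁴ / 0.649 = 4.581×10⁻⁴ einstein.
Absorbed by unknown: 0.862 × 4.581×10⁻⁴ = 3.949×10⁻⁴ mol.
Φ(unknown) = 1.81×10⁻⁴ / 3.949×10⁻⁴ = 0.46.

Φ = 0.46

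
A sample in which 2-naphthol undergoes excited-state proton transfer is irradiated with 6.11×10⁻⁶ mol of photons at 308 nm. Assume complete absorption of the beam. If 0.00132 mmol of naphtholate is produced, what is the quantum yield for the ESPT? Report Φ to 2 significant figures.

Product: 0.00132 mmol = 1.32×10⁻⁶ mol.
Φ = 1.32×10⁻⁶ mol / 6.11×10⁻⁶ mol photons = 0.22.

Φ = 0.22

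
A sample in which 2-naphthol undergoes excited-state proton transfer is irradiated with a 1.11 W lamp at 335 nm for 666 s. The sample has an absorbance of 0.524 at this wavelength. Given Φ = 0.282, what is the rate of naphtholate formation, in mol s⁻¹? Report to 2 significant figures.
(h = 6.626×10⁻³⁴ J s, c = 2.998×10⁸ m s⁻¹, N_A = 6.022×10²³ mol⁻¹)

6.1×10⁻⁷ mol s⁻¹

Photon energy at 335 nm: hc/λ = (6.626×10⁻³⁴)(2.998×10⁸)/(335×10⁻⁹) = 5.930×10⁻¹⁹ J.
Energy delivered: (1.11 W)(666 s) = 739.3 J.
Photons incident: 739.3 / 5.930×10⁻¹⁹ = 1.247×10²¹, i.e. 1.247×10²¹/6.022×10²³ = 0.002071 mol.
Fraction absorbed: 1 − 10^(−0.524) = 0.7008.
Photons absorbed: 0.7008 × 0.002071 = 0.001451 mol.
Product formed: 0.282 × 0.001451 = 4.092×10⁻⁴ mol.
Rate: 4.092×10⁻⁴ / 666 s = 6.1×10⁻⁷ mol s⁻¹.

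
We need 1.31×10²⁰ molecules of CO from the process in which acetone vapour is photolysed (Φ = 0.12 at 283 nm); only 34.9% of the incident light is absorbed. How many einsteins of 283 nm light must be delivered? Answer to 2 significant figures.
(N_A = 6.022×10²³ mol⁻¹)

Product: 1.31×10²⁰ / 6.022×10²³ = 2.175×10⁻⁴ mol.
Photons that must be absorbed: 2.175×10⁻⁴ / 0.12 = 0.001813 mol.
Incident photons needed: 0.001813 / 0.349 = 0.005195 mol.

0.0052 einstein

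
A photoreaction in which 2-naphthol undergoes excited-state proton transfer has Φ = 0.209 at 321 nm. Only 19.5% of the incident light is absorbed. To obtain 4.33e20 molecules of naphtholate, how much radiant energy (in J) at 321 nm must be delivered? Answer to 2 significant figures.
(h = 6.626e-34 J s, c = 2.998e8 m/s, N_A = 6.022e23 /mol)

Product: 4.33e20 / 6.022e23 = 7.190e-4 mol.
Photons that must be absorbed: 7.190e-4 / 0.209 = 0.003440 mol.
Incident photons needed: 0.003440 / 0.195 = 0.01764 mol.
Photon energy: hc/λ = 6.188e-19 J; per mole, 3.726e5 J mol⁻¹.
Energy required: 0.01764 × 3.726e5 = 6600 J.

6600 J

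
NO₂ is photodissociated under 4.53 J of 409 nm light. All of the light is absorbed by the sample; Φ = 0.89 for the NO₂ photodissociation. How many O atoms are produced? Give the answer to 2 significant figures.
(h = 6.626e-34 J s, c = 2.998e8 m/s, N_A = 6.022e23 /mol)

Photon energy at 409 nm: hc/λ = (6.626e-34)(2.998e8)/(409e-9) = 4.857e-19 J.
Photons incident: 4.53 / 4.857e-19 = 9.327e18, i.e. 9.327e18/6.022e23 = 1.549e-5 mol.
Product: Φ × n_abs = 0.89 × 1.549e-5 = 1.379e-5 mol.
As a count: 1.379e-5 × 6.022e23 = 8.3e18.

8.3e18 atoms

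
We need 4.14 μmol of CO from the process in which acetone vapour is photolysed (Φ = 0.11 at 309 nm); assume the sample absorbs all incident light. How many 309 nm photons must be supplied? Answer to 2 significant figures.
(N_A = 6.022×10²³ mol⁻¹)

2.3×10¹⁹ photons

Product: 4.14 μmol = 4.14×10⁻⁶ mol.
Photons that must be absorbed: 4.14×10⁻⁶ / 0.11 = 3.764×10⁻⁵ mol.
Photon count: 3.764×10⁻⁵ × 6.022×10²³ = 2.3×10¹⁹.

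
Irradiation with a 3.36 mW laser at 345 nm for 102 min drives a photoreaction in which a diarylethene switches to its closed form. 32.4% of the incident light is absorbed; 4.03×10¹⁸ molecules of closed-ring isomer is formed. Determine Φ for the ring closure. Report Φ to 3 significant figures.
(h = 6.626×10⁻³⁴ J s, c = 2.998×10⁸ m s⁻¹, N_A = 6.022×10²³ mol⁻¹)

Φ = 0.348

Product: 4.03×10¹⁸ / 6.022×10²³ = 6.692×10⁻⁶ mol.
Photon energy at 345 nm: hc/λ = (6.626×10⁻³⁴)(2.998×10⁸)/(345×10⁻⁹) = 5.758×10⁻¹⁹ J.
Energy delivered: (3.36 mW)(6120 s) = 20.56 J.
Photons incident: 20.56 / 5.758×10⁻¹⁹ = 3.571×10¹⁹, i.e. 3.571×10¹⁹/6.022×10²³ = 5.930×10⁻⁵ mol.
Photons absorbed: 0.324 × 5.930×10⁻⁵ = 1.921×10⁻⁵ mol.
Φ = 6.692×10⁻⁶ mol / 1.921×10⁻⁵ mol photons = 0.348.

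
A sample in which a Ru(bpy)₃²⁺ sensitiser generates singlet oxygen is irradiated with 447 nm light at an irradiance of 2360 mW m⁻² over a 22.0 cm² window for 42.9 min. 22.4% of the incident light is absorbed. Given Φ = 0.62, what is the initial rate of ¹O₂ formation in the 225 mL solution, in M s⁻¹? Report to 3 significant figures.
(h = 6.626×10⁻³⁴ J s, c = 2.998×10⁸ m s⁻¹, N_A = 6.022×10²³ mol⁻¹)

1.20×10⁻⁸ M s⁻¹

Photon energy at 447 nm: hc/λ = (6.626×10⁻³⁴)(2.998×10⁸)/(447×10⁻⁹) = 4.444×10⁻¹⁹ J.
Energy delivered: (2360 mW m⁻²)(22.0×10⁻⁴ m²)(2574 s) = 13.36 J.
Photons incident: 13.36 / 4.444×10⁻¹⁹ = 3.006×10¹⁹, i.e. 3.006×10¹⁹/6.022×10²³ = 4.992×10⁻⁵ mol.
Photons absorbed: 0.224 × 4.992×10⁻⁵ = 1.118×10⁻⁵ mol.
Product formed: 0.62 × 1.118×10⁻⁵ = 6.932×10⁻⁶ mol.
Rate: 6.932×10⁻⁶ mol / (2574 s × 0.225 L) = 1.20×10⁻⁸ M s⁻¹.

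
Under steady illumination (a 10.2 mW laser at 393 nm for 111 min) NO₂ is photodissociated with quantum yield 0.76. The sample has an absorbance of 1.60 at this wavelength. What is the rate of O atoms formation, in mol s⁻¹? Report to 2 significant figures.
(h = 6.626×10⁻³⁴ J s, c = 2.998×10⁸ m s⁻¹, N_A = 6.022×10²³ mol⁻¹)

2.5×10⁻⁸ mol s⁻¹

Photon energy at 393 nm: hc/λ = (6.626×10⁻³⁴)(2.998×10⁸)/(393×10⁻⁹) = 5.055×10⁻¹⁹ J.
Energy delivered: (10.2 mW)(6660 s) = 67.93 J.
Photons incident: 67.93 / 5.055×10⁻¹⁹ = 1.344×10²⁰, i.e. 1.344×10²⁰/6.022×10²³ = 2.232×10⁻⁴ mol.
Fraction absorbed: 1 − 10^(−1.60) = 0.9749.
Photons absorbed: 0.9749 × 2.232×10⁻⁴ = 2.176×10⁻⁴ mol.
Product formed: 0.76 × 2.176×10⁻⁴ = 1.654×10⁻⁴ mol.
Rate: 1.654×10⁻⁴ / 6660 s = 2.5×10⁻⁸ mol s⁻¹.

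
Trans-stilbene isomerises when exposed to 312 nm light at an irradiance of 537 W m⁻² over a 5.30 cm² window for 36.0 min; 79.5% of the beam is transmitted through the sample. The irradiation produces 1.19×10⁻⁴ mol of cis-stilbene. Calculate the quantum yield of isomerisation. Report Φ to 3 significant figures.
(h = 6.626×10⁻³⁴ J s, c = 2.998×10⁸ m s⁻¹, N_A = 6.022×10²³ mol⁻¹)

Φ = 0.362

Photon energy at 312 nm: hc/λ = (6.626×10⁻³⁴)(2.998×10⁸)/(312×10⁻⁹) = 6.367×10⁻¹⁹ J.
Energy delivered: (537 W m⁻²)(5.30×10⁻⁴ m²)(2160 s) = 614.8 J.
Photons incident: 614.8 / 6.367×10⁻¹⁹ = 9.656×10²⁰, i.e. 9.656×10²⁰/6.022×10²³ = 0.001603 mol.
Fraction absorbed: 1 − 79.5/100 = 0.2050.
Photons absorbed: 0.2050 × 0.001603 = 3.286×10⁻⁴ mol.
Φ = 1.19×10⁻⁴ mol / 3.286×10⁻⁴ mol photons = 0.362.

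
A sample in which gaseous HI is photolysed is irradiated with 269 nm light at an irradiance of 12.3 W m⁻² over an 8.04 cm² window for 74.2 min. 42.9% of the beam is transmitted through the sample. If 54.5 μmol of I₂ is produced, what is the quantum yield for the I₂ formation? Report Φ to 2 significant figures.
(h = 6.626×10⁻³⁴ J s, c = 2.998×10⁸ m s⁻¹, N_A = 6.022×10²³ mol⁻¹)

Product: 54.5 μmol = 5.45×10⁻⁵ mol.
Photon energy at 269 nm: hc/λ = (6.626×10⁻³⁴)(2.998×10⁸)/(269×10⁻⁹) = 7.385×10⁻¹⁹ J.
Energy delivered: (12.3 W m⁻²)(8.04×10⁻⁴ m²)(4452 s) = 44.03 J.
Photons incident: 44.03 / 7.385×10⁻¹⁹ = 5.962×10¹⁹, i.e. 5.962×10¹⁹/6.022×10²³ = 9.900×10⁻⁵ mol.
Fraction absorbed: 1 − 42.9/100 = 0.5710.
Photons absorbed: 0.5710 × 9.900×10⁻⁵ = 5.653×10⁻⁵ mol.
Φ = 5.45×10⁻⁵ mol / 5.653×10⁻⁵ mol photons = 0.96.

Φ = 0.96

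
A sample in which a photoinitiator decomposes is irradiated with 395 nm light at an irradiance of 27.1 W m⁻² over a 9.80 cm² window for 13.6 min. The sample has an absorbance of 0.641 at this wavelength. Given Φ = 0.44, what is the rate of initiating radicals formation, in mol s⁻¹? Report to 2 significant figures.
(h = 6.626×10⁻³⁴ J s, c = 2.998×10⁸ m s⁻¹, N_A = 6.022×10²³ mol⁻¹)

Photon energy at 395 nm: hc/λ = (6.626×10⁻³⁴)(2.998×10⁸)/(395×10⁻⁹) = 5.029×10⁻¹⁹ J.
Energy delivered: (27.1 W m⁻²)(9.80×10⁻⁴ m²)(816 s) = 21.67 J.
Photons incident: 21.67 / 5.029×10⁻¹⁹ = 4.309×10¹⁹, i.e. 4.309×10¹⁹/6.022×10²³ = 7.155×10⁻⁵ mol.
Fraction absorbed: 1 − 10^(−0.641) = 0.7714.
Photons absorbed: 0.7714 × 7.155×10⁻⁵ = 5.519×10⁻⁵ mol.
Product formed: 0.44 × 5.519×10⁻⁵ = 2.428×10⁻⁵ mol.
Rate: 2.428×10⁻⁵ / 816 s = 3.0×10⁻⁸ mol s⁻¹.

3.0×10⁻⁸ mol s⁻¹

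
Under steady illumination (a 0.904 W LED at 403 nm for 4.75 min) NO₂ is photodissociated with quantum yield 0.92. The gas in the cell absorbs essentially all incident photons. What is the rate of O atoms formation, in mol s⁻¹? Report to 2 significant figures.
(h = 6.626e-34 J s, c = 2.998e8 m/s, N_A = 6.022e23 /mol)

Photon energy at 403 nm: hc/λ = (6.626e-34)(2.998e8)/(403e-9) = 4.929e-19 J.
Energy delivered: (0.904 W)(285 s) = 257.6 J.
Photons incident: 257.6 / 4.929e-19 = 5.226e20, i.e. 5.226e20/6.022e23 = 8.678e-4 mol.
Product formed: 0.92 × 8.678e-4 = 7.984e-4 mol.
Rate: 7.984e-4 / 285 s = 2.8e-6 mol s⁻¹.

2.8e-6 mol s⁻¹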